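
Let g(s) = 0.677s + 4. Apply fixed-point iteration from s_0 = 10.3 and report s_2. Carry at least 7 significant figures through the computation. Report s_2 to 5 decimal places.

11.42879

s_1 = g(10.300000) = 10.973100
s_2 = g(10.973100) = 11.428789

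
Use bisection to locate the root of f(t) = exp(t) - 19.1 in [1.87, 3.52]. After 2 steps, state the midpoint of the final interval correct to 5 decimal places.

f(1.870000) = -12.611704, f(3.520000) = 14.684428 (opposite signs)
step 1: m = 2.695000, f(m) = -4.294481 < 0 → root in [2.695000, 3.520000]
step 2: m = 3.107500, f(m) = 3.265062 > 0 → root in [2.695000, 3.107500]
Midpoint of [2.695000, 3.107500] = 2.901250

2.90125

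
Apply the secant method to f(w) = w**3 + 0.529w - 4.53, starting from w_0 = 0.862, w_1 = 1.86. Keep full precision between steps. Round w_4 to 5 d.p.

f(w_0) = -3.433498, f(w_1) = 2.888796
w_2 = 1.860000 - (2.888796)·(1.860000 - 0.862000)/(2.888796 - (-3.433498)) = 1.403992; f(w_2) = -1.019750
w_3 = 1.403992 - (-1.019750)·(1.403992 - 1.860000)/(-1.019750 - (2.888796)) = 1.522965; f(w_3) = -0.191949
w_4 = 1.522965 - (-0.191949)·(1.522965 - 1.403992)/(-0.191949 - (-1.019750)) = 1.550553; f(w_4) = 0.018104

1.55055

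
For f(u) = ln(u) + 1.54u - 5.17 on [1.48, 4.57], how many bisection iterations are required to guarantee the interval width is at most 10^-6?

22

Initial width b − a = 4.57 − 1.48 = 3.090000.
After n steps the width is (b−a)/2^n; need (b−a)/2^n ≤ 10^-6.
So n ≥ log₂(3.090000/10^-6) = log₂(3090000.0000) ≈ 21.5592.
Hence n = 22.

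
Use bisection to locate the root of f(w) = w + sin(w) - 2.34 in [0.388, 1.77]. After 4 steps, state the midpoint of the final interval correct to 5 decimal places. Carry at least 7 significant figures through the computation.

f(0.388000) = -1.573662, f(1.770000) = 0.410224 (opposite signs)
step 1: m = 1.079000, f(m) = -0.379514 < 0 → root in [1.079000, 1.770000]
step 2: m = 1.424500, f(m) = 0.073818 > 0 → root in [1.079000, 1.424500]
step 3: m = 1.251750, f(m) = -0.138715 < 0 → root in [1.251750, 1.424500]
step 4: m = 1.338125, f(m) = -0.028821 < 0 → root in [1.338125, 1.424500]
Midpoint of [1.338125, 1.424500] = 1.381312

1.38131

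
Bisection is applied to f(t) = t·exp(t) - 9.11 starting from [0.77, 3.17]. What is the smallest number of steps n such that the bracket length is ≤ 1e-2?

Initial width b − a = 3.17 − 0.77 = 2.400000.
After n steps the width is (b−a)/2^n; need (b−a)/2^n ≤ 1e-2.
So n ≥ log₂(2.400000/1e-2) = log₂(240.0000) ≈ 7.9069.
Hence n = 8.

8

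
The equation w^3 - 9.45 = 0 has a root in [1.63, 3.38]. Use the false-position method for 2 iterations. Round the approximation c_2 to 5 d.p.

2.01680

f(1.630000) = -5.119253, f(3.380000) = 29.164472
step 1: c = 1.891310, f(c) = -2.684679 < 0 → new bracket [1.891310, 3.380000]
step 2: c = 2.016797, f(c) = -1.246734 < 0 → new bracket [2.016797, 3.380000]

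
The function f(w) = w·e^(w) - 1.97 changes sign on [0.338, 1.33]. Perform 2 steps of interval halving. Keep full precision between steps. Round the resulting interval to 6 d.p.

[0.834000, 1.082000]

f(0.338000) = -1.496077, f(1.330000) = 3.058788 (opposite signs)
step 1: m = 0.834000, f(m) = -0.049706 < 0 → root in [0.834000, 1.330000]
step 2: m = 1.082000, f(m) = 1.222522 > 0 → root in [0.834000, 1.082000]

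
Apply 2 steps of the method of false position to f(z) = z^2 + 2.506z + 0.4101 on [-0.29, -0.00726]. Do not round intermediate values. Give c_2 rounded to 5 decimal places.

-0.17664

f(-0.290000) = -0.232540, f(-0.007260) = 0.391959
step 1: c = -0.184718, f(c) = -0.018683 < 0 → new bracket [-0.184718, -0.007260]
step 2: c = -0.176644, f(c) = -0.001368 < 0 → new bracket [-0.176644, -0.007260]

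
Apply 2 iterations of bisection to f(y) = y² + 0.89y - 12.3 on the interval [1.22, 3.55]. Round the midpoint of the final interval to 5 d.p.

f(1.220000) = -9.725800, f(3.550000) = 3.462000 (opposite signs)
step 1: m = 2.385000, f(m) = -4.489125 < 0 → root in [2.385000, 3.550000]
step 2: m = 2.967500, f(m) = -0.852869 < 0 → root in [2.967500, 3.550000]
Midpoint of [2.967500, 3.550000] = 3.258750

3.25875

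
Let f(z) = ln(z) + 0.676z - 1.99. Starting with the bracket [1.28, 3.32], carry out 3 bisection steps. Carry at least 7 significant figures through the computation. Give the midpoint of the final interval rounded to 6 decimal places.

f(1.280000) = -0.877860, f(3.320000) = 1.454285 (opposite signs)
step 1: m = 2.300000, f(m) = 0.397709 > 0 → root in [1.280000, 2.300000]
step 2: m = 1.790000, f(m) = -0.197744 < 0 → root in [1.790000, 2.300000]
step 3: m = 2.045000, f(m) = 0.107818 > 0 → root in [1.790000, 2.045000]
Midpoint of [1.790000, 2.045000] = 1.917500

1.917500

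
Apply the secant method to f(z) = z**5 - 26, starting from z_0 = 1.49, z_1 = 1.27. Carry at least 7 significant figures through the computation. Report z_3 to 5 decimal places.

f(z_0) = -18.656022, f(z_1) = -22.696163
z_2 = 1.270000 - (-22.696163)·(1.270000 - 1.490000)/(-22.696163 - (-18.656022)) = 2.505887; f(z_2) = 72.811414
z_3 = 2.505887 - (72.811414)·(2.505887 - 1.270000)/(72.811414 - (-22.696163)) = 1.563693; f(z_3) = -16.651173

1.56369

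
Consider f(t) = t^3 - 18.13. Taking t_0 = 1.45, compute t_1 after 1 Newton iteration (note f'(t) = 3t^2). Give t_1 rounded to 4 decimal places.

3.8410

t_0 = 1.450000: f = -15.081375, f' = 6.307500 → t_1 = 1.450000 - (-15.081375)/(6.307500) = 3.841023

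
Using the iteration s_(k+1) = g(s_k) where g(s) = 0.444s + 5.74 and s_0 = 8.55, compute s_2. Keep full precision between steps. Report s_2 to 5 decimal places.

9.97407

s_1 = g(8.550000) = 9.536200
s_2 = g(9.536200) = 9.974073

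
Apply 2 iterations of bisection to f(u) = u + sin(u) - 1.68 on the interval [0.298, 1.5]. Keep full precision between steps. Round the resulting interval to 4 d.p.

f(0.298000) = -1.088391, f(1.500000) = 0.817495 (opposite signs)
step 1: m = 0.899000, f(m) = 0.001705 > 0 → root in [0.298000, 0.899000]
step 2: m = 0.598500, f(m) = -0.518096 < 0 → root in [0.598500, 0.899000]

[0.5985, 0.8990]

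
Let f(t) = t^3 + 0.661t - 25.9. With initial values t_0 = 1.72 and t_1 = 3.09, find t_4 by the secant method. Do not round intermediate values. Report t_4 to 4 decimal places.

2.8845

f(t_0) = -19.674632, f(t_1) = 5.646119
t_2 = 3.090000 - (5.646119)·(3.090000 - 1.720000)/(5.646119 - (-19.674632)) = 2.784512; f(t_2) = -2.469702
t_3 = 2.784512 - (-2.469702)·(2.784512 - 3.090000)/(-2.469702 - (5.646119)) = 2.877474; f(t_3) = -0.172912
t_4 = 2.877474 - (-0.172912)·(2.877474 - 2.784512)/(-0.172912 - (-2.469702)) = 2.884473; f(t_4) = 0.005979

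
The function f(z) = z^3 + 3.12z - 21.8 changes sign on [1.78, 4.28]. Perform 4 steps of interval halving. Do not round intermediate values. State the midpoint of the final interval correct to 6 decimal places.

f(1.780000) = -10.606648, f(4.280000) = 69.956352 (opposite signs)
step 1: m = 3.030000, f(m) = 15.471727 > 0 → root in [1.780000, 3.030000]
step 2: m = 2.405000, f(m) = -0.385820 < 0 → root in [2.405000, 3.030000]
step 3: m = 2.717500, f(m) = 6.746811 > 0 → root in [2.405000, 2.717500]
step 4: m = 2.561250, f(m) = 2.992904 > 0 → root in [2.405000, 2.561250]
Midpoint of [2.405000, 2.561250] = 2.483125

2.483125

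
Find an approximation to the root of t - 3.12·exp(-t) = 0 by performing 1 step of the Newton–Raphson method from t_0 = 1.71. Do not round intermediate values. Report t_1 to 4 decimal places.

f'(t) = 1 + 3.12·exp(-t)
t_0 = 1.710000: f = 1.145699, f' = 1.564301 → t_1 = 1.710000 - (1.145699)/(1.564301) = 0.977597

0.9776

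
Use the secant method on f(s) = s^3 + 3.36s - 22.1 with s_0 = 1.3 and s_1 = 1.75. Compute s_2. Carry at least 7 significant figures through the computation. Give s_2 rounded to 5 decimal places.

Secant update: s_(k+1) = s_k − f(s_k)·(s_k − s_(k-1))/(f(s_k) − f(s_(k-1))).
f(s_0) = -15.535000, f(s_1) = -10.860625
s_2 = 1.750000 - (-10.860625)·(1.750000 - 1.300000)/(-10.860625 - (-15.535000)) = 2.795548; f(s_2) = 9.140484

2.79555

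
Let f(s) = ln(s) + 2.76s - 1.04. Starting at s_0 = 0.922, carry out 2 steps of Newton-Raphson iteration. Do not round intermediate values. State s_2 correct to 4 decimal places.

f'(s) = 1/s + 2.76
s_0 = 0.922000: f = 1.423510, f' = 3.844599 → s_1 = 0.922000 - (1.423510)/(3.844599) = 0.551738
s_1 = 0.551738: f = -0.111886, f' = 4.572455 → s_2 = 0.551738 - (-0.111886)/(4.572455) = 0.576207

0.5762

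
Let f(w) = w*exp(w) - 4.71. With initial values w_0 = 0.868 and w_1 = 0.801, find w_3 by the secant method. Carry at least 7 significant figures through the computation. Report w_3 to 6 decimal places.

1.217559

f(w_0) = -2.642301, f(w_1) = -2.925558
w_2 = 0.801000 - (-2.925558)·(0.801000 - 0.868000)/(-2.925558 - (-2.642301)) = 1.492994; f(w_2) = 1.934424
w_3 = 1.492994 - (1.934424)·(1.492994 - 0.801000)/(1.934424 - (-2.925558)) = 1.217559; f(w_3) = -0.595953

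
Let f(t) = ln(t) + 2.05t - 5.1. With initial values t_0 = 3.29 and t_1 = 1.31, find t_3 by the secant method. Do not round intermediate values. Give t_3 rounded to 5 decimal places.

Secant update: t_(k+1) = t_k − f(t_k)·(t_k − t_(k-1))/(f(t_k) − f(t_(k-1))).
f(t_0) = 2.835388, f(t_1) = -2.144473
t_2 = 1.310000 - (-2.144473)·(1.310000 - 3.290000)/(-2.144473 - (2.835388)) = 2.162646; f(t_2) = 0.104756
t_3 = 2.162646 - (0.104756)·(2.162646 - 1.310000)/(0.104756 - (-2.144473)) = 2.122934; f(t_3) = 0.004815

2.12293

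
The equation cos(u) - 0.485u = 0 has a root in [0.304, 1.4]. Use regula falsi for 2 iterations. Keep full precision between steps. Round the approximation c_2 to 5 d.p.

False-position update: c = (a·f(b) − b·f(a))/(f(b) − f(a)); replace the endpoint whose sign matches f(c).
f(0.304000) = 0.806707, f(1.400000) = -0.509033
step 1: c = 0.975980, f(c) = 0.087006 > 0 → new bracket [0.975980, 1.400000]
step 2: c = 1.037876, f(c) = 0.004681 > 0 → new bracket [1.037876, 1.400000]

1.03788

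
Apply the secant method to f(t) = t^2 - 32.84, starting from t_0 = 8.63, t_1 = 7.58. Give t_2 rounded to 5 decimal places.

6.06141

Secant update: t_(k+1) = t_k − f(t_k)·(t_k − t_(k-1))/(f(t_k) − f(t_(k-1))).
f(t_0) = 41.636900, f(t_1) = 24.616400
t_2 = 7.580000 - (24.616400)·(7.580000 - 8.630000)/(24.616400 - (41.636900)) = 6.061407; f(t_2) = 3.900649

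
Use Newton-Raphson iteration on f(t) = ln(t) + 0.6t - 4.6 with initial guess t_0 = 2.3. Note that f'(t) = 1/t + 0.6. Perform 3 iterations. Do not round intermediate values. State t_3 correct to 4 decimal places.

t_0 = 2.300000: f = -2.387091, f' = 1.034783 → t_1 = 2.300000 - (-2.387091)/(1.034783) = 4.606853
t_1 = 4.606853: f = -0.308344, f' = 0.817068 → t_2 = 4.606853 - (-0.308344)/(0.817068) = 4.984231
t_2 = 4.984231: f = -0.003183, f' = 0.800633 → t_3 = 4.984231 - (-0.003183)/(0.800633) = 4.988206

4.9882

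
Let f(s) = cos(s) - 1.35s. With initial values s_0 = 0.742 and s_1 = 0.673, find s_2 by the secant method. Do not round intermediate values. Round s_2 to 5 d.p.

0.60970

Secant update: s_(k+1) = s_k − f(s_k)·(s_k − s_(k-1))/(f(s_k) − f(s_(k-1))).
f(s_0) = -0.264581, f(s_1) = -0.126595
s_2 = 0.673000 - (-0.126595)·(0.673000 - 0.742000)/(-0.126595 - (-0.264581)) = 0.609696; f(s_2) = -0.003268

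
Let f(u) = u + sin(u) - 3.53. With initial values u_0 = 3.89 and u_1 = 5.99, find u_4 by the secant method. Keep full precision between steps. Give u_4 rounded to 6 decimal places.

f(u_0) = -0.320473, f(u_1) = 2.170997
u_2 = 5.990000 - (2.170997)·(5.990000 - 3.890000)/(2.170997 - (-0.320473)) = 4.160119; f(u_2) = -0.221217
u_3 = 4.160119 - (-0.221217)·(4.160119 - 5.990000)/(-0.221217 - (2.170997)) = 4.329335; f(u_3) = -0.128193
u_4 = 4.329335 - (-0.128193)·(4.329335 - 4.160119)/(-0.128193 - (-0.221217)) = 4.562524; f(u_4) = 0.043733

4.562524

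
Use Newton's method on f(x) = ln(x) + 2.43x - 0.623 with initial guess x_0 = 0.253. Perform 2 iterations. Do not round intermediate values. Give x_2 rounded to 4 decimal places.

0.5217

Newton update: x ← x − f(x)/f'(x).
f'(x) = 1/x + 2.43
x_0 = 0.253000: f = -1.382576, f' = 6.382569 → x_1 = 0.253000 - (-1.382576)/(6.382569) = 0.469617
x_1 = 0.469617: f = -0.237666, f' = 4.559393 → x_2 = 0.469617 - (-0.237666)/(4.559393) = 0.521744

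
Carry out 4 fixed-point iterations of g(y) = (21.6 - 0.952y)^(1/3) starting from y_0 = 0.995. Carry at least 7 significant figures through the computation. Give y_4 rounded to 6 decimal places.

2.671067

y_1 = g(0.995000) = 2.743633
y_2 = g(2.743633) = 2.667843
y_3 = g(2.667843) = 2.671218
y_4 = g(2.671218) = 2.671067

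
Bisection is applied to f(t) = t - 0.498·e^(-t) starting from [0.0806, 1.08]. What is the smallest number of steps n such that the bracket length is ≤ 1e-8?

Initial width b − a = 1.08 − 0.0806 = 0.999400.
After n steps the width is (b−a)/2^n; need (b−a)/2^n ≤ 1e-8.
So n ≥ log₂(0.999400/1e-8) = log₂(99940000.0000) ≈ 26.5746.
Hence n = 27.

27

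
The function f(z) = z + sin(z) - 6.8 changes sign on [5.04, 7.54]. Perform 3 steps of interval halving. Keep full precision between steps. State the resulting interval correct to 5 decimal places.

[6.29000, 6.60250]

f(5.040000) = -2.706814, f(7.540000) = 1.691111 (opposite signs)
step 1: m = 6.290000, f(m) = -0.503185 < 0 → root in [6.290000, 7.540000]
step 2: m = 6.915000, f(m) = 0.705610 > 0 → root in [6.290000, 6.915000]
step 3: m = 6.602500, f(m) = 0.116416 > 0 → root in [6.290000, 6.602500]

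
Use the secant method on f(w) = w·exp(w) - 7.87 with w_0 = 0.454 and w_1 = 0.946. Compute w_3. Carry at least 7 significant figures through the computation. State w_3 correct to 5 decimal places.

Secant update: w_(k+1) = w_k − f(w_k)·(w_k − w_(k-1))/(f(w_k) − f(w_(k-1))).
f(w_0) = -7.155133, f(w_1) = -5.433683
w_2 = 0.946000 - (-5.433683)·(0.946000 - 0.454000)/(-5.433683 - (-7.155133)) = 2.498978; f(w_2) = 22.542680
w_3 = 2.498978 - (22.542680)·(2.498978 - 0.946000)/(22.542680 - (-5.433683)) = 1.247626; f(w_3) = -3.525685

1.24763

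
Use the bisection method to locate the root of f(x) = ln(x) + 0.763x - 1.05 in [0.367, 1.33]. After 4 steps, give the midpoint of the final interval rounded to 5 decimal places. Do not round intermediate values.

f(0.367000) = -1.772372, f(1.330000) = 0.249969 (opposite signs)
step 1: m = 0.848500, f(m) = -0.566880 < 0 → root in [0.848500, 1.330000]
step 2: m = 1.089250, f(m) = -0.133413 < 0 → root in [1.089250, 1.330000]
step 3: m = 1.209625, f(m) = 0.063254 > 0 → root in [1.089250, 1.209625]
step 4: m = 1.149437, f(m) = -0.033706 < 0 → root in [1.149437, 1.209625]
Midpoint of [1.149437, 1.209625] = 1.179531

1.17953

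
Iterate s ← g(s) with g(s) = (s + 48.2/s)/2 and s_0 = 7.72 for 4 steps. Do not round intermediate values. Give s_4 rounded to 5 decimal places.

s_1 = g(7.720000) = 6.981762
s_2 = g(6.981762) = 6.942732
s_3 = g(6.942732) = 6.942622
s_4 = g(6.942622) = 6.942622

6.94262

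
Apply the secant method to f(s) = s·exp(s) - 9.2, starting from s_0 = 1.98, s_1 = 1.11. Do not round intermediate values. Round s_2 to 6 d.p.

1.572404

Secant update: s_(k+1) = s_k − f(s_k)·(s_k − s_(k-1))/(f(s_k) − f(s_(k-1))).
f(s_0) = 5.140631, f(s_1) = -5.831862
s_2 = 1.110000 - (-5.831862)·(1.110000 - 1.980000)/(-5.831862 - (5.140631)) = 1.572404; f(s_2) = -1.623821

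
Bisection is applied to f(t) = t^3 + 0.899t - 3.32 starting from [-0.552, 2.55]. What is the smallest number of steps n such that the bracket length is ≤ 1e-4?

15

Initial width b − a = 2.55 − -0.552 = 3.102000.
After n steps the width is (b−a)/2^n; need (b−a)/2^n ≤ 1e-4.
So n ≥ log₂(3.102000/1e-4) = log₂(31020.0000) ≈ 14.9209.
Hence n = 15.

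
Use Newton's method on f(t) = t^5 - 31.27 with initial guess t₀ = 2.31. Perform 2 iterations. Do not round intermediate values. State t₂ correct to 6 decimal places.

1.996295

f'(t) = 5t⁴
t_0 = 2.310000: f = 34.504855, f' = 142.369816 → t_1 = 2.310000 - (34.504855)/(142.369816) = 2.067639
t_1 = 2.067639: f = 6.519735, f' = 91.383771 → t_2 = 2.067639 - (6.519735)/(91.383771) = 1.996295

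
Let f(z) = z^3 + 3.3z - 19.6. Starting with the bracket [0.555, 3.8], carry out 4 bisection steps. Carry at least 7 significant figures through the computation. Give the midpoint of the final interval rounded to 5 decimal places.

f(0.555000) = -17.597546, f(3.800000) = 47.812000 (opposite signs)
step 1: m = 2.177500, f(m) = -2.089620 < 0 → root in [2.177500, 3.800000]
step 2: m = 2.988750, f(m) = 16.960263 > 0 → root in [2.177500, 2.988750]
step 3: m = 2.583125, f(m) = 6.160304 > 0 → root in [2.177500, 2.583125]
step 4: m = 2.380312, f(m) = 1.741614 > 0 → root in [2.177500, 2.380312]
Midpoint of [2.177500, 2.380312] = 2.278906

2.27891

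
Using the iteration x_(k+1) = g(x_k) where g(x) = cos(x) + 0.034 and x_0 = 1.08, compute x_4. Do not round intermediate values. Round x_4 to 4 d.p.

0.8310

x_1 = g(1.080000) = 0.505328
x_2 = g(0.505328) = 0.909016
x_3 = g(0.909016) = 0.648523
x_4 = g(0.648523) = 0.830977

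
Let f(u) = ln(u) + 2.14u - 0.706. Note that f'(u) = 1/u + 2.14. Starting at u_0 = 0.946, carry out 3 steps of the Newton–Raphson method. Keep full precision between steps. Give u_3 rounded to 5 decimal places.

0.58247

Newton update: u ← u − f(u)/f'(u).
u_0 = 0.946000: f = 1.262927, f' = 3.197082 → u_1 = 0.946000 - (1.262927)/(3.197082) = 0.550975
u_1 = 0.550975: f = -0.122979, f' = 3.954964 → u_2 = 0.550975 - (-0.122979)/(3.954964) = 0.582070
u_2 = 0.582070: f = -0.001535, f' = 3.858007 → u_3 = 0.582070 - (-0.001535)/(3.858007) = 0.582468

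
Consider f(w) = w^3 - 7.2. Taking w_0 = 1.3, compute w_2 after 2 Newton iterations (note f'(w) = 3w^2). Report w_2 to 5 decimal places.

1.98347

w_0 = 1.300000: f = -5.003000, f' = 5.070000 → w_1 = 1.300000 - (-5.003000)/(5.070000) = 2.286785
w_1 = 2.286785: f = 4.758481, f' = 15.688157 → w_2 = 2.286785 - (4.758481)/(15.688157) = 1.983468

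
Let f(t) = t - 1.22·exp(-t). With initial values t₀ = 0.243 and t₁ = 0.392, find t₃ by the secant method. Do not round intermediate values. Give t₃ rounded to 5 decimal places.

Secant update: t_(k+1) = t_k − f(t_k)·(t_k − t_(k-1))/(f(t_k) − f(t_(k-1))).
f(t_0) = -0.713811, f(t_1) = -0.432359
t_2 = 0.392000 - (-0.432359)·(0.392000 - 0.243000)/(-0.432359 - (-0.713811)) = 0.620890; f(t_2) = -0.034819
t_3 = 0.620890 - (-0.034819)·(0.620890 - 0.392000)/(-0.034819 - (-0.432359)) = 0.640937; f(t_3) = -0.001757

0.64094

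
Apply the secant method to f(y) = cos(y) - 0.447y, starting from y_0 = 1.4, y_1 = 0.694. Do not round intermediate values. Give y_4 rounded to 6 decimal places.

1.071376

f(y_0) = -0.455833, f(y_1) = 0.458476
y_2 = 0.694000 - (0.458476)·(0.694000 - 1.400000)/(0.458476 - (-0.455833)) = 1.048020; f(y_2) = 0.030822
y_3 = 1.048020 - (0.030822)·(1.048020 - 0.694000)/(0.030822 - (0.458476)) = 1.073536; f(y_3) = -0.002851
y_4 = 1.073536 - (-0.002851)·(1.073536 - 1.048020)/(-0.002851 - (0.030822)) = 1.071376; f(y_4) = 0.000012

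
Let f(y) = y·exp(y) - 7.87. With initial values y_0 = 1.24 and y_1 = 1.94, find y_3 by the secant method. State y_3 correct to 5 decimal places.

1.57728

f(y_0) = -3.585039, f(y_1) = 5.629977
y_2 = 1.940000 - (5.629977)·(1.940000 - 1.240000)/(5.629977 - (-3.585039)) = 1.512330; f(y_2) = -1.008117
y_3 = 1.512330 - (-1.008117)·(1.512330 - 1.940000)/(-1.008117 - (5.629977)) = 1.577280; f(y_3) = -0.233179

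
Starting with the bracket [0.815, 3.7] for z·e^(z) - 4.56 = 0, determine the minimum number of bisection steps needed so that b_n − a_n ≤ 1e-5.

Initial width b − a = 3.7 − 0.815 = 2.885000.
After n steps the width is (b−a)/2^n; need (b−a)/2^n ≤ 1e-5.
So n ≥ log₂(2.885000/1e-5) = log₂(288500.0000) ≈ 18.1382.
Hence n = 19.

19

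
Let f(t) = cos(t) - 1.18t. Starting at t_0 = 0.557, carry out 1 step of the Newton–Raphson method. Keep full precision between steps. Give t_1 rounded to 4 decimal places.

f'(t) = -sin(t) - 1.18
t_0 = 0.557000: f = 0.191585, f' = -1.708642 → t_1 = 0.557000 - (0.191585)/(-1.708642) = 0.669127

0.6691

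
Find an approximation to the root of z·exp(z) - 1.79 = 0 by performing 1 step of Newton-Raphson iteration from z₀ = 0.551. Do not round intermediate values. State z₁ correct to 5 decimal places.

f'(z) = (z + 1)·exp(z)
z_0 = 0.551000: f = -0.834022, f' = 2.690965 → z_1 = 0.551000 - (-0.834022)/(2.690965) = 0.860934

0.86093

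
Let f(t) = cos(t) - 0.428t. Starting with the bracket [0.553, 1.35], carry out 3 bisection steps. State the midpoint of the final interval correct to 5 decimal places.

f(0.553000) = 0.614269, f(1.350000) = -0.358793 (opposite signs)
step 1: m = 0.951500, f(m) = 0.173220 > 0 → root in [0.951500, 1.350000]
step 2: m = 1.150750, f(m) = -0.084718 < 0 → root in [0.951500, 1.150750]
step 3: m = 1.051125, f(m) = 0.046713 > 0 → root in [1.051125, 1.150750]
Midpoint of [1.051125, 1.150750] = 1.100937

1.10094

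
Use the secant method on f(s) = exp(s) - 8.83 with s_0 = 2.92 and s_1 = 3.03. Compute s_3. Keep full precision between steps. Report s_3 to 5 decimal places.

2.26563

f(s_0) = 9.711287, f(s_1) = 11.867233
s_2 = 3.030000 - (11.867233)·(3.030000 - 2.920000)/(11.867233 - (9.711287)) = 2.424514; f(s_2) = 2.466733
s_3 = 2.424514 - (2.466733)·(2.424514 - 3.030000)/(2.466733 - (11.867233)) = 2.265631; f(s_3) = 0.807206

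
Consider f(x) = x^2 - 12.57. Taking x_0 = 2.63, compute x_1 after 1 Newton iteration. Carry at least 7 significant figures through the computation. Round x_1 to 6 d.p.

3.704734

f'(x) = 2x
x_0 = 2.630000: f = -5.653100, f' = 5.260000 → x_1 = 2.630000 - (-5.653100)/(5.260000) = 3.704734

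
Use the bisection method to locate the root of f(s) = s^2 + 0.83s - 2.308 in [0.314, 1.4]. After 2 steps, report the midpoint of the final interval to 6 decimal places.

1.264250

f(0.314000) = -1.948784, f(1.400000) = 0.814000 (opposite signs)
step 1: m = 0.857000, f(m) = -0.862241 < 0 → root in [0.857000, 1.400000]
step 2: m = 1.128500, f(m) = -0.097833 < 0 → root in [1.128500, 1.400000]
Midpoint of [1.128500, 1.400000] = 1.264250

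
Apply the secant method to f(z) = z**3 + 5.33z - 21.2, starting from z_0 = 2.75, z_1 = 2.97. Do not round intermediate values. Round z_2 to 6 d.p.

Secant update: z_(k+1) = z_k − f(z_k)·(z_k − z_(k-1))/(f(z_k) − f(z_(k-1))).
f(z_0) = 14.254375, f(z_1) = 20.828173
z_2 = 2.970000 - (20.828173)·(2.970000 - 2.750000)/(20.828173 - (14.254375)) = 2.272960; f(z_2) = 2.657784

2.272960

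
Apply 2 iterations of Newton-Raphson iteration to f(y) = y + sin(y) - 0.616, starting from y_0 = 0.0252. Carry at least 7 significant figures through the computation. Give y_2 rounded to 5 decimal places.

0.31048

f'(y) = 1 + cos(y)
y_0 = 0.025200: f = -0.565603, f' = 1.999682 → y_1 = 0.025200 - (-0.565603)/(1.999682) = 0.308046
y_1 = 0.308046: f = -0.004756, f' = 1.952928 → y_2 = 0.308046 - (-0.004756)/(1.952928) = 0.310482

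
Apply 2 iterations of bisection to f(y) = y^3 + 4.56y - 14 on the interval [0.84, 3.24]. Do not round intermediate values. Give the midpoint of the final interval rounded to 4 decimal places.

f(0.840000) = -9.576896, f(3.240000) = 34.786624 (opposite signs)
step 1: m = 2.040000, f(m) = 3.792064 > 0 → root in [0.840000, 2.040000]
step 2: m = 1.440000, f(m) = -4.447616 < 0 → root in [1.440000, 2.040000]
Midpoint of [1.440000, 2.040000] = 1.740000

1.7400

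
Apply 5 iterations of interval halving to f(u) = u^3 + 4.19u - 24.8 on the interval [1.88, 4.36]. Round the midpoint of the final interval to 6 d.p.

f(1.880000) = -10.278128, f(4.360000) = 76.350256 (opposite signs)
step 1: m = 3.120000, f(m) = 18.644128 > 0 → root in [1.880000, 3.120000]
step 2: m = 2.500000, f(m) = 1.300000 > 0 → root in [1.880000, 2.500000]
step 3: m = 2.190000, f(m) = -5.120441 < 0 → root in [2.190000, 2.500000]
step 4: m = 2.345000, f(m) = -2.079236 < 0 → root in [2.345000, 2.500000]
step 5: m = 2.422500, f(m) = -0.433269 < 0 → root in [2.422500, 2.500000]
Midpoint of [2.422500, 2.500000] = 2.461250

2.461250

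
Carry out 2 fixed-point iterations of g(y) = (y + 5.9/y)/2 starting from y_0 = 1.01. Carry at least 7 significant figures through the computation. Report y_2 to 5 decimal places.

y_1 = g(1.010000) = 3.425792
y_2 = g(3.425792) = 2.574011

2.57401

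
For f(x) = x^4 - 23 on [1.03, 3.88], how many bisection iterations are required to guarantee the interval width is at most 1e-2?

9

Initial width b − a = 3.88 − 1.03 = 2.850000.
After n steps the width is (b−a)/2^n; need (b−a)/2^n ≤ 1e-2.
So n ≥ log₂(2.850000/1e-2) = log₂(285.0000) ≈ 8.1548.
Hence n = 9.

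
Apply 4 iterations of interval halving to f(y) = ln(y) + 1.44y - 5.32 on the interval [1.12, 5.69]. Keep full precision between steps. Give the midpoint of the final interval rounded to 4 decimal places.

f(1.120000) = -3.593871, f(5.690000) = 4.612310 (opposite signs)
step 1: m = 3.405000, f(m) = 0.808445 > 0 → root in [1.120000, 3.405000]
step 2: m = 2.262500, f(m) = -1.245530 < 0 → root in [2.262500, 3.405000]
step 3: m = 2.833750, f(m) = -0.197799 < 0 → root in [2.833750, 3.405000]
step 4: m = 3.119375, f(m) = 0.309533 > 0 → root in [2.833750, 3.119375]
Midpoint of [2.833750, 3.119375] = 2.976562

2.9766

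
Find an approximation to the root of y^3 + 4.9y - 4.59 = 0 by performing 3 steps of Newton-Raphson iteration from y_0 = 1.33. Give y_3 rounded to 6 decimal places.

f'(y) = 3y^2 + 4.9
y_0 = 1.330000: f = 4.279637, f' = 10.206700 → y_1 = 1.330000 - (4.279637)/(10.206700) = 0.910703
y_1 = 0.910703: f = 0.627765, f' = 7.388141 → y_2 = 0.910703 - (0.627765)/(7.388141) = 0.825734
y_2 = 0.825734: f = 0.019112, f' = 6.945510 → y_3 = 0.825734 - (0.019112)/(6.945510) = 0.822982

0.822982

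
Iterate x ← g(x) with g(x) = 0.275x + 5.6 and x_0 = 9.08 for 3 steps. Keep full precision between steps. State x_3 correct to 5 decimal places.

7.75234

x_1 = g(9.080000) = 8.097000
x_2 = g(8.097000) = 7.826675
x_3 = g(7.826675) = 7.752336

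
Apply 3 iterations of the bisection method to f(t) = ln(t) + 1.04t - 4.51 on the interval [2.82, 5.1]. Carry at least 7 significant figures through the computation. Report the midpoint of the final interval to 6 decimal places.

3.247500

f(2.820000) = -0.540463, f(5.100000) = 2.423241 (opposite signs)
step 1: m = 3.960000, f(m) = 0.984644 > 0 → root in [2.820000, 3.960000]
step 2: m = 3.390000, f(m) = 0.236430 > 0 → root in [2.820000, 3.390000]
step 3: m = 3.105000, f(m) = -0.147786 < 0 → root in [3.105000, 3.390000]
Midpoint of [3.105000, 3.390000] = 3.247500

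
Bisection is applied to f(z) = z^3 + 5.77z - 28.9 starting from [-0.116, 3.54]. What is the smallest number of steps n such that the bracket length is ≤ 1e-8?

29

Initial width b − a = 3.54 − -0.116 = 3.656000.
After n steps the width is (b−a)/2^n; need (b−a)/2^n ≤ 1e-8.
So n ≥ log₂(3.656000/1e-8) = log₂(365600000.0000) ≈ 28.4457.
Hence n = 29.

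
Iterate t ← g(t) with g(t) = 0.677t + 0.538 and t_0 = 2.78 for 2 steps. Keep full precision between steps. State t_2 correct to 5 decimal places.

t_1 = g(2.780000) = 2.420060
t_2 = g(2.420060) = 2.176381

2.17638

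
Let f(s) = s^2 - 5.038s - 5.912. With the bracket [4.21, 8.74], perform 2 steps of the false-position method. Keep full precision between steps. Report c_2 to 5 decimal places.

5.83406

f(4.210000) = -9.397880, f(8.740000) = 26.443480
step 1: c = 5.397801, f(c) = -3.969867 < 0 → new bracket [5.397801, 8.740000]
step 2: c = 5.834059, f(c) = -1.267742 < 0 → new bracket [5.834059, 8.740000]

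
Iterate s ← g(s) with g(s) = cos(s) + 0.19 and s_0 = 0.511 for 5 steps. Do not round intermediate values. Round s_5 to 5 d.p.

0.91779

s_1 = g(0.511000) = 1.062256
s_2 = g(1.062256) = 0.676903
s_3 = g(0.676903) = 0.969516
s_4 = g(0.969516) = 0.755698
s_5 = g(0.755698) = 0.917793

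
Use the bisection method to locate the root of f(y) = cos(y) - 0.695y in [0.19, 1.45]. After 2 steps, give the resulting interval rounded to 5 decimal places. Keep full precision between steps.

f(0.190000) = 0.849954, f(1.450000) = -0.887247 (opposite signs)
step 1: m = 0.820000, f(m) = 0.112321 > 0 → root in [0.820000, 1.450000]
step 2: m = 1.135000, f(m) = -0.366693 < 0 → root in [0.820000, 1.135000]

[0.82000, 1.13500]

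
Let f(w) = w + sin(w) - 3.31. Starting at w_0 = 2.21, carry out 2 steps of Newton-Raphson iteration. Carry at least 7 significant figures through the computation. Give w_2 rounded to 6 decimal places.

f'(w) = 1 + cos(w)
w_0 = 2.210000: f = -0.297429, f' = 0.403443 → w_1 = 2.210000 - (-0.297429)/(0.403443) = 2.947226
w_1 = 2.947226: f = -0.169629, f' = 0.018830 → w_2 = 2.947226 - (-0.169629)/(0.018830) = 11.955735

11.955735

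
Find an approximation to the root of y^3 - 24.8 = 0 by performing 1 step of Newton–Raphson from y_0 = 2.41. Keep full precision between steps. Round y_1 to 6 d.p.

f'(y) = 3y^2
y_0 = 2.410000: f = -10.802479, f' = 17.424300 → y_1 = 2.410000 - (-10.802479)/(17.424300) = 3.029966

3.029966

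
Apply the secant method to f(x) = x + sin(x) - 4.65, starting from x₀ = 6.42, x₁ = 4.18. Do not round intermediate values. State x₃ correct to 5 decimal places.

5.61063

Secant update: x_(k+1) = x_k − f(x_k)·(x_k − x_(k-1))/(f(x_k) − f(x_(k-1))).
f(x_0) = 1.906388, f(x_1) = -1.331597
x_2 = 4.180000 - (-1.331597)·(4.180000 - 6.420000)/(-1.331597 - (1.906388)) = 5.101183; f(x_2) = -0.474184
x_3 = 5.101183 - (-0.474184)·(5.101183 - 4.180000)/(-0.474184 - (-1.331597)) = 5.610634; f(x_3) = 0.337651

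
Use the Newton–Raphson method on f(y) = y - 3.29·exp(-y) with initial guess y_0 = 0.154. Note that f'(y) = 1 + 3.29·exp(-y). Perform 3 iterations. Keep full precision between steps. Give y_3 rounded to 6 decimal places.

y_0 = 0.154000: f = -2.666425, f' = 3.820425 → y_1 = 0.154000 - (-2.666425)/(3.820425) = 0.851939
y_1 = 0.851939: f = -0.551531, f' = 2.403471 → y_2 = 0.851939 - (-0.551531)/(2.403471) = 1.081412
y_2 = 1.081412: f = -0.034280, f' = 2.115693 → y_3 = 1.081412 - (-0.034280)/(2.115693) = 1.097615

1.097615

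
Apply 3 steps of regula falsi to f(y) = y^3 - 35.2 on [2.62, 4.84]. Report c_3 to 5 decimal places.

False-position update: c = (a·f(b) − b·f(a))/(f(b) − f(a)); replace the endpoint whose sign matches f(c).
f(2.620000) = -17.215272, f(4.840000) = 78.179904
step 1: c = 3.020627, f(c) = -7.639227 < 0 → new bracket [3.020627, 4.840000]
step 2: c = 3.182579, f(c) = -2.964251 < 0 → new bracket [3.182579, 4.840000]
step 3: c = 3.243126, f(c) = -1.089229 < 0 → new bracket [3.243126, 4.840000]

3.24313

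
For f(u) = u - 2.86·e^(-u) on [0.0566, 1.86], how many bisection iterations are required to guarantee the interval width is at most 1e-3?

Initial width b − a = 1.86 − 0.0566 = 1.803400.
After n steps the width is (b−a)/2^n; need (b−a)/2^n ≤ 1e-3.
So n ≥ log₂(1.803400/1e-3) = log₂(1803.4000) ≈ 10.8165.
Hence n = 11.

11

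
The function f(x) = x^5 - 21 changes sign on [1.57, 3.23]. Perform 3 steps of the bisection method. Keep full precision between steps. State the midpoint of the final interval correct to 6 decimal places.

f(1.570000) = -11.461101, f(3.230000) = 330.570650 (opposite signs)
step 1: m = 2.400000, f(m) = 58.626240 > 0 → root in [1.570000, 2.400000]
step 2: m = 1.985000, f(m) = 9.817866 > 0 → root in [1.570000, 1.985000]
step 3: m = 1.777500, f(m) = -3.256142 < 0 → root in [1.777500, 1.985000]
Midpoint of [1.777500, 1.985000] = 1.881250

1.881250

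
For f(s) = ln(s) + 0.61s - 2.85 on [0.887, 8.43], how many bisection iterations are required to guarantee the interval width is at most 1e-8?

Initial width b − a = 8.43 − 0.887 = 7.543000.
After n steps the width is (b−a)/2^n; need (b−a)/2^n ≤ 1e-8.
So n ≥ log₂(7.543000/1e-8) = log₂(754300000.0000) ≈ 29.4906.
Hence n = 30.

30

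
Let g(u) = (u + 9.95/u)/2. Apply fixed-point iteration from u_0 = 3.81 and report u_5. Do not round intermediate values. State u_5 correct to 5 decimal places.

u_1 = g(3.810000) = 3.210774
u_2 = g(3.210774) = 3.154858
u_3 = g(3.154858) = 3.154362
u_4 = g(3.154362) = 3.154362
u_5 = g(3.154362) = 3.154362

3.15436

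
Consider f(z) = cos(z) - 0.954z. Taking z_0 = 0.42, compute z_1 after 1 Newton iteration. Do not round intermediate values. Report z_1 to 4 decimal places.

f'(z) = -sin(z) - 0.954
z_0 = 0.420000: f = 0.512409, f' = -1.361760 → z_1 = 0.420000 - (0.512409)/(-1.361760) = 0.796284

0.7963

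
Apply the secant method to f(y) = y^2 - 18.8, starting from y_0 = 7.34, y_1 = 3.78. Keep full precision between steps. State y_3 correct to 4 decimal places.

4.3464

f(y_0) = 35.075600, f(y_1) = -4.511600
y_2 = 3.780000 - (-4.511600)·(3.780000 - 7.340000)/(-4.511600 - (35.075600)) = 4.185719; f(y_2) = -1.279753
y_3 = 4.185719 - (-1.279753)·(4.185719 - 3.780000)/(-1.279753 - (-4.511600)) = 4.346377; f(y_3) = 0.090993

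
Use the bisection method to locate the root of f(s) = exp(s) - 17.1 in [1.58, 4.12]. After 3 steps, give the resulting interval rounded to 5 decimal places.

f(1.580000) = -12.245044, f(4.120000) = 44.459242 (opposite signs)
step 1: m = 2.850000, f(m) = 0.187782 > 0 → root in [1.580000, 2.850000]
step 2: m = 2.215000, f(m) = -7.938591 < 0 → root in [2.215000, 2.850000]
step 3: m = 2.532500, f(m) = -4.515071 < 0 → root in [2.532500, 2.850000]

[2.53250, 2.85000]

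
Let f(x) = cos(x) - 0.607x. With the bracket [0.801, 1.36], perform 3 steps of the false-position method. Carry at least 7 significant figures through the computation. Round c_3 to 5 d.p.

False-position update: c = (a·f(b) − b·f(a))/(f(b) − f(a)); replace the endpoint whose sign matches f(c).
f(0.801000) = 0.209782, f(1.360000) = -0.616281
step 1: c = 0.942960, f(c) = 0.015018 > 0 → new bracket [0.942960, 1.360000]
step 2: c = 0.952881, f(c) = 0.000938 > 0 → new bracket [0.952881, 1.360000]
step 3: c = 0.953500, f(c) = 0.000058 > 0 → new bracket [0.953500, 1.360000]

0.95350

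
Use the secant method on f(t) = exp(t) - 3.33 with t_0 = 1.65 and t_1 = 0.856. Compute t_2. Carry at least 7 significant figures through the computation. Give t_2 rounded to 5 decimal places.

f(t_0) = 1.876980, f(t_1) = -0.976273
t_2 = 0.856000 - (-0.976273)·(0.856000 - 1.650000)/(-0.976273 - (1.876980)) = 1.127676; f(t_2) = -0.241529

1.12768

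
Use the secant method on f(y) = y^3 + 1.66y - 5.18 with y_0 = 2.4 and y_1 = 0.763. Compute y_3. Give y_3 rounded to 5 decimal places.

f(y_0) = 12.628000, f(y_1) = -3.469225
y_2 = 0.763000 - (-3.469225)·(0.763000 - 2.400000)/(-3.469225 - (12.628000)) = 1.115801; f(y_2) = -1.938583
y_3 = 1.115801 - (-1.938583)·(1.115801 - 0.763000)/(-1.938583 - (-3.469225)) = 1.562630; f(y_3) = 1.229615

1.56263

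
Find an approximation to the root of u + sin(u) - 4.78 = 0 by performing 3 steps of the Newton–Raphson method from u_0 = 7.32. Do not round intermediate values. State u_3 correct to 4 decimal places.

f'(u) = 1 + cos(u)
u_0 = 7.320000: f = 3.400787, f' = 1.508965 → u_1 = 7.320000 - (3.400787)/(1.508965) = 5.066278
u_1 = 5.066278: f = -0.651754, f' = 1.346548 → u_2 = 5.066278 - (-0.651754)/(1.346548) = 5.550296
u_2 = 5.550296: f = 0.101277, f' = 1.743245 → u_3 = 5.550296 - (0.101277)/(1.743245) = 5.492200

5.4922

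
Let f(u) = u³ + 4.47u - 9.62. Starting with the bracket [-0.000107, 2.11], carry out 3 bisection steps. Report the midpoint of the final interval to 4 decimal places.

1.4506

f(-0.000107) = -9.620478, f(2.110000) = 9.205631 (opposite signs)
step 1: m = 1.054947, f(m) = -3.730326 < 0 → root in [1.054947, 2.110000]
step 2: m = 1.582473, f(m) = 1.416519 > 0 → root in [1.054947, 1.582473]
step 3: m = 1.318710, f(m) = -1.432136 < 0 → root in [1.318710, 1.582473]
Midpoint of [1.318710, 1.582473] = 1.450592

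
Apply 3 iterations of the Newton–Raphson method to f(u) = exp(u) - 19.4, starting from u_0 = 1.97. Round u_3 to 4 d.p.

2.9843

f'(u) = exp(u)
u_0 = 1.970000: f = -12.229324, f' = 7.170676 → u_1 = 1.970000 - (-12.229324)/(7.170676) = 3.675463
u_1 = 3.675463: f = 20.066926, f' = 39.466926 → u_2 = 3.675463 - (20.066926)/(39.466926) = 3.167014
u_2 = 3.167014: f = 4.336497, f' = 23.736497 → u_3 = 3.167014 - (4.336497)/(23.736497) = 2.984321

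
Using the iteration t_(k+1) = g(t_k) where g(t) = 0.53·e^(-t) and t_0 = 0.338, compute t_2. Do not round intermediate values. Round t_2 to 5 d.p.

0.36317

t_1 = g(0.338000) = 0.377994
t_2 = g(0.377994) = 0.363175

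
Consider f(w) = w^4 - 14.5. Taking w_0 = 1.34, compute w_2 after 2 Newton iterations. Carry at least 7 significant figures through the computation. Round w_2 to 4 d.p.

2.1125

f'(w) = 4w^3
w_0 = 1.340000: f = -11.275821, f' = 9.624416 → w_1 = 1.340000 - (-11.275821)/(9.624416) = 2.511585
w_1 = 2.511585: f = 25.291606, f' = 63.372901 → w_2 = 2.511585 - (25.291606)/(63.372901) = 2.112493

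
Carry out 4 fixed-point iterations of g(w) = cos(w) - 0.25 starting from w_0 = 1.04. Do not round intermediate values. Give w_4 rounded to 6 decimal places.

0.625876

w_1 = g(1.040000) = 0.256220
w_2 = g(0.256220) = 0.717355
w_3 = g(0.717355) = 0.503547
w_4 = g(0.503547) = 0.625876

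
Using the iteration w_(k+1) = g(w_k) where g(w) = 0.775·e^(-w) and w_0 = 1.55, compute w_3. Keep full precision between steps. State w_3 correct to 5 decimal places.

0.40158

w_1 = g(1.550000) = 0.164492
w_2 = g(0.164492) = 0.657451
w_3 = g(0.657451) = 0.401582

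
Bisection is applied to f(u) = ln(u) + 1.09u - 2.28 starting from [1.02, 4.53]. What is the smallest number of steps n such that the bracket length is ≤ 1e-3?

12

Initial width b − a = 4.53 − 1.02 = 3.510000.
After n steps the width is (b−a)/2^n; need (b−a)/2^n ≤ 1e-3.
So n ≥ log₂(3.510000/1e-3) = log₂(3510.0000) ≈ 11.7773.
Hence n = 12.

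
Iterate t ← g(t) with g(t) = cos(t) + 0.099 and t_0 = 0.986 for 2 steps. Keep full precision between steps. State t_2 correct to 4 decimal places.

0.8945

t_1 = g(0.986000) = 0.651030
t_2 = g(0.651030) = 0.894460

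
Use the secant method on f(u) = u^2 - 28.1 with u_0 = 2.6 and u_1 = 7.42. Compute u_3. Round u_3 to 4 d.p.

Secant update: u_(k+1) = u_k − f(u_k)·(u_k − u_(k-1))/(f(u_k) − f(u_(k-1))).
f(u_0) = -21.340000, f(u_1) = 26.956400
u_2 = 7.420000 - (26.956400)·(7.420000 - 2.600000)/(26.956400 - (-21.340000)) = 4.729741; f(u_2) = -5.729555
u_3 = 4.729741 - (-5.729555)·(4.729741 - 7.420000)/(-5.729555 - (26.956400)) = 5.201319; f(u_3) = -1.046282

5.2013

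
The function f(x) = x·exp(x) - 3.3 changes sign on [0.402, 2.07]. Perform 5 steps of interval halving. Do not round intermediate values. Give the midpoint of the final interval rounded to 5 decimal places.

f(0.402000) = -2.699086, f(2.070000) = 13.104384 (opposite signs)
step 1: m = 1.236000, f(m) = 0.954088 > 0 → root in [0.402000, 1.236000]
step 2: m = 0.819000, f(m) = -1.442319 < 0 → root in [0.819000, 1.236000]
step 3: m = 1.027500, f(m) = -0.429091 < 0 → root in [1.027500, 1.236000]
step 4: m = 1.131750, f(m) = 0.209646 > 0 → root in [1.027500, 1.131750]
step 5: m = 1.079625, f(m) = -0.122042 < 0 → root in [1.079625, 1.131750]
Midpoint of [1.079625, 1.131750] = 1.105687

1.10569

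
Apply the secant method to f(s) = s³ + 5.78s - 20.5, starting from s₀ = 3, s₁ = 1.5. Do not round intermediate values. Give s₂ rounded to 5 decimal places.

f(s_0) = 23.840000, f(s_1) = -8.455000
s_2 = 1.500000 - (-8.455000)·(1.500000 - 3.000000)/(-8.455000 - (23.840000)) = 1.892708; f(s_2) = -2.779820

1.89271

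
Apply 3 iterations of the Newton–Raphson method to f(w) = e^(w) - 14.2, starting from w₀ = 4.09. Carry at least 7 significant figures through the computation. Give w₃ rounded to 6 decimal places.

f'(w) = e^(w)
w_0 = 4.090000: f = 45.539892, f' = 59.739892 → w_1 = 4.090000 - (45.539892)/(59.739892) = 3.327697
w_1 = 3.327697: f = 13.674077, f' = 27.874077 → w_2 = 3.327697 - (13.674077)/(27.874077) = 2.837131
w_2 = 2.837131: f = 2.866731, f' = 17.066731 → w_3 = 2.837131 - (2.866731)/(17.066731) = 2.669159

2.669159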